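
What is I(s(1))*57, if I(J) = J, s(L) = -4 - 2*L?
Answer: -342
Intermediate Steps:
I(s(1))*57 = (-4 - 2*1)*57 = (-4 - 2)*57 = -6*57 = -342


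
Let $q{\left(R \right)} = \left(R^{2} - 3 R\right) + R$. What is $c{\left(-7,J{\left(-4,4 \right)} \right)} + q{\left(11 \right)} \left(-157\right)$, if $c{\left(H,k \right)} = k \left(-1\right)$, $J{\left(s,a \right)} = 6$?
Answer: $-15549$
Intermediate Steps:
$q{\left(R \right)} = R^{2} - 2 R$
$c{\left(H,k \right)} = - k$
$c{\left(-7,J{\left(-4,4 \right)} \right)} + q{\left(11 \right)} \left(-157\right) = \left(-1\right) 6 + 11 \left(-2 + 11\right) \left(-157\right) = -6 + 11 \cdot 9 \left(-157\right) = -6 + 99 \left(-157\right) = -6 - 15543 = -15549$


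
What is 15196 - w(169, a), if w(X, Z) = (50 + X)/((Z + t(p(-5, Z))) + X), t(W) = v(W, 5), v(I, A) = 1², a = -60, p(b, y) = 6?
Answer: 1671341/110 ≈ 15194.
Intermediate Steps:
v(I, A) = 1
t(W) = 1
w(X, Z) = (50 + X)/(1 + X + Z) (w(X, Z) = (50 + X)/((Z + 1) + X) = (50 + X)/((1 + Z) + X) = (50 + X)/(1 + X + Z))
15196 - w(169, a) = 15196 - (50 + 169)/(1 + 169 - 60) = 15196 - 219/110 = 1671341/110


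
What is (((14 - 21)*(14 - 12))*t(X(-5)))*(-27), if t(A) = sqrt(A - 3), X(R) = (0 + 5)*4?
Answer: 378*sqrt(17) ≈ 1558.5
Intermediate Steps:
X(R) = 20 (X(R) = 5*4 = 20)
t(A) = sqrt(-3 + A)
(((14 - 21)*(14 - 12))*t(X(-5)))*(-27) = (((14 - 21)*(14 - 12))*sqrt(-3 + 20))*(-27) = ((-7*2)*sqrt(17))*(-27) = -14*sqrt(17)*(-27) = 378*sqrt(17)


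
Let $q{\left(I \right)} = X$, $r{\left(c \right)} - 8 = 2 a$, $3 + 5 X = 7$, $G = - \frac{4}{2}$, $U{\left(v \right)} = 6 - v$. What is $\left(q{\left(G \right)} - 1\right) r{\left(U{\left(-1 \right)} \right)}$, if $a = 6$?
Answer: $-4$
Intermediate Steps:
$G = -2$ ($G = \left(-4\right) \frac{1}{2} = -2$)
$X = \frac{4}{5}$ ($X = - \frac{3}{5} + \frac{1}{5} \cdot 7 = - \frac{3}{5} + \frac{7}{5} = \frac{4}{5} \approx 0.8$)
$r{\left(c \right)} = 20$ ($r{\left(c \right)} = 8 + 2 \cdot 6 = 8 + 12 = 20$)
$q{\left(I \right)} = \frac{4}{5}$
$\left(q{\left(G \right)} - 1\right) r{\left(U{\left(-1 \right)} \right)} = \left(\frac{4}{5} - 1\right) 20 = \left(- \frac{1}{5}\right) 20 = -4$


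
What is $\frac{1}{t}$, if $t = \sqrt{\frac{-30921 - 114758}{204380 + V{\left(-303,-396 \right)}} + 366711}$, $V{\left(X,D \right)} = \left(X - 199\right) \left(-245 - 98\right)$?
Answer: $\frac{\sqrt{52000280892662802}}{138090748747} \approx 0.0016513$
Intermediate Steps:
$V{\left(X,D \right)} = 68257 - 343 X$ ($V{\left(X,D \right)} = \left(-199 + X\right) \left(-343\right) = 68257 - 343 X$)
$t = \frac{\sqrt{52000280892662802}}{376566}$ ($t = \sqrt{\frac{-30921 - 114758}{204380 + \left(68257 - -103929\right)} + 366711} = \sqrt{- \frac{145679}{204380 + \left(68257 + 103929\right)} + 366711} = \sqrt{- \frac{145679}{204380 + 172186} + 366711} = \sqrt{- \frac{145679}{376566} + 366711} = \sqrt{\frac{138090748747}{376566}} = \frac{\sqrt{52000280892662802}}{376566} \approx 605.57$)
$\frac{1}{t} = \frac{1}{\frac{1}{376566} \sqrt{52000280892662802}} = \frac{\sqrt{52000280892662802}}{138090748747}$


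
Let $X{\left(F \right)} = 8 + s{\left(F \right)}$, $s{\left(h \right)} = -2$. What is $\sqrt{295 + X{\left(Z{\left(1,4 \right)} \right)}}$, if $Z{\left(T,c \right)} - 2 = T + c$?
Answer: $\sqrt{301} \approx 17.349$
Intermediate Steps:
$Z{\left(T,c \right)} = 2 + T + c$ ($Z{\left(T,c \right)} = 2 + \left(T + c\right) = 2 + T + c$)
$X{\left(F \right)} = 6$ ($X{\left(F \right)} = 8 - 2 = 6$)
$\sqrt{295 + X{\left(Z{\left(1,4 \right)} \right)}} = \sqrt{295 + 6} = \sqrt{301}$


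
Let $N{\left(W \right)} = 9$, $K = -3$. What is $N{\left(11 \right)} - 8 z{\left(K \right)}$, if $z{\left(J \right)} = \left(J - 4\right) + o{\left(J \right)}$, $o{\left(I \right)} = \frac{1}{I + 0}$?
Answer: $\frac{203}{3} \approx 67.667$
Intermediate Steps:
$o{\left(I \right)} = \frac{1}{I}$
$z{\left(J \right)} = -4 + J + \frac{1}{J}$ ($z{\left(J \right)} = \left(J - 4\right) + \frac{1}{J} = \left(-4 + J\right) + \frac{1}{J} = -4 + J + \frac{1}{J}$)
$N{\left(11 \right)} - 8 z{\left(K \right)} = 9 - 8 \left(-4 - 3 + \frac{1}{-3}\right) = 9 - 8 \left(-4 - 3 - \frac{1}{3}\right) = 9 - - \frac{176}{3} = 9 + \frac{176}{3} = \frac{203}{3}$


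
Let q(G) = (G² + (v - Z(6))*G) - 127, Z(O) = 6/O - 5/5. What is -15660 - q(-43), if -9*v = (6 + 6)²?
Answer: -18070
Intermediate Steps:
Z(O) = -1 + 6/O (Z(O) = 6/O - 5*⅕ = 6/O - 1 = -1 + 6/O)
v = -16 (v = -(6 + 6)²/9 = -⅑*12² = -⅑*144 = -16)
q(G) = -127 + G² - 16*G (q(G) = (G² + (-16 - (6 - 1*6)/6)*G) - 127 = (G² + (-16 - (6 - 6)/6)*G) - 127 = (G² + (-16 - 0/6)*G) - 127 = (G² + (-16 - 1*0)*G) - 127 = (G² + (-16 + 0)*G) - 127 = (G² - 16*G) - 127 = -127 + G² - 16*G)
-15660 - q(-43) = -15660 - (-127 + (-43)² - 16*(-43)) = -15660 - (-127 + 1849 + 688) = -15660 - 1*2410 = -15660 - 2410 = -18070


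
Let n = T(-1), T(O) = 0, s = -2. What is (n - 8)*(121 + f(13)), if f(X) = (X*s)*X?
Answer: 1736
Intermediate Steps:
n = 0
f(X) = -2*X**2 (f(X) = (X*(-2))*X = (-2*X)*X = -2*X**2)
(n - 8)*(121 + f(13)) = (0 - 8)*(121 - 2*13**2) = -8*(121 - 2*169) = -8*(121 - 338) = -8*(-217) = 1736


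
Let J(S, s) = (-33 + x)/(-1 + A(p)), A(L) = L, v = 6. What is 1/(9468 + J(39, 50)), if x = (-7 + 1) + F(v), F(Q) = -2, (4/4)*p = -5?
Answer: 6/56849 ≈ 0.00010554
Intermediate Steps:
p = -5
x = -8 (x = (-7 + 1) - 2 = -6 - 2 = -8)
J(S, s) = 41/6 (J(S, s) = (-33 - 8)/(-1 - 5) = -41/(-6) = -41*(-⅙) = 41/6)
1/(9468 + J(39, 50)) = 1/(9468 + 41/6) = 1/(56849/6) = 6/56849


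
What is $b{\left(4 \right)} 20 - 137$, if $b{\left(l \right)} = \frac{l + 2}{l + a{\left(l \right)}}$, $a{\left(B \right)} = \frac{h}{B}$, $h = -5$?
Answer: $- \frac{1027}{11} \approx -93.364$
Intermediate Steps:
$a{\left(B \right)} = - \frac{5}{B}$
$b{\left(l \right)} = \frac{2 + l}{l - \frac{5}{l}}$ ($b{\left(l \right)} = \frac{l + 2}{l - \frac{5}{l}} = \frac{2 + l}{l - \frac{5}{l}}$)
$b{\left(4 \right)} 20 - 137 = \frac{4 \left(2 + 4\right)}{-5 + 4^{2}} \cdot 20 - 137 = 4 \frac{1}{-5 + 16} \cdot 6 \cdot 20 - 137 = 4 \cdot \frac{1}{11} \cdot 6 \cdot 20 - 137 = \frac{24}{11} \cdot 20 - 137 = \frac{480}{11} - 137 = - \frac{1027}{11}$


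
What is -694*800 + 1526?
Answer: -553674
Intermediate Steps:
-694*800 + 1526 = -555200 + 1526 = -553674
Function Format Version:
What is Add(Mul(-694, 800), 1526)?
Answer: -553674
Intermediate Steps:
Add(Mul(-694, 800), 1526) = Add(-555200, 1526) = -553674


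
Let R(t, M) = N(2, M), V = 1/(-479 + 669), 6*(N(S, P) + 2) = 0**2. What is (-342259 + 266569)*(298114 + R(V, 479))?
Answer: -22564097280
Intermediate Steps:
N(S, P) = -2 (N(S, P) = -2 + (1/6)*0**2 = -2 + (1/6)*0 = -2 + 0 = -2)
V = 1/190 ≈ 0.0052632
R(t, M) = -2
(-342259 + 266569)*(298114 + R(V, 479)) = (-342259 + 266569)*(298114 - 2) = -75690*298112 = -22564097280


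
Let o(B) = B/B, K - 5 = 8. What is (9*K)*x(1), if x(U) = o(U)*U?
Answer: 117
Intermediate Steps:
K = 13 (K = 5 + 8 = 13)
o(B) = 1
x(U) = U (x(U) = 1*U = U)
(9*K)*x(1) = (9*13)*1 = 117*1 = 117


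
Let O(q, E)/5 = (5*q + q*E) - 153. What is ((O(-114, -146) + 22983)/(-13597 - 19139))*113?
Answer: -966037/2728 ≈ -354.12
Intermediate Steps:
O(q, E) = -765 + 25*q + 5*E*q (O(q, E) = 5*((5*q + q*E) - 153) = 5*((5*q + E*q) - 153) = 5*(-153 + 5*q + E*q) = -765 + 25*q + 5*E*q)
((O(-114, -146) + 22983)/(-13597 - 19139))*113 = (((-765 + 25*(-114) + 5*(-146)*(-114)) + 22983)/(-13597 - 19139))*113 = (((-765 - 2850 + 83220) + 22983)/(-32736))*113 = ((79605 + 22983)*(-1/32736))*113 = (102588*(-1/32736))*113 = -8549/2728*113 = -966037/2728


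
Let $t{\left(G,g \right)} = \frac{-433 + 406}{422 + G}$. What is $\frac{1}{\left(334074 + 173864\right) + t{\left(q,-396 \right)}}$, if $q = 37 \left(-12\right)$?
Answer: $\frac{22}{11174663} \approx 1.9687 \cdot 10^{-6}$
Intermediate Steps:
$q = -444$
$t{\left(G,g \right)} = - \frac{27}{422 + G}$
$\frac{1}{\left(334074 + 173864\right) + t{\left(q,-396 \right)}} = \frac{1}{\left(334074 + 173864\right) - \frac{27}{422 - 444}} = \frac{1}{507938 - \frac{27}{-22}} = \frac{1}{507938 - - \frac{27}{22}} = \frac{1}{507938 + \frac{27}{22}} = \frac{1}{\frac{11174663}{22}} = \frac{22}{11174663}$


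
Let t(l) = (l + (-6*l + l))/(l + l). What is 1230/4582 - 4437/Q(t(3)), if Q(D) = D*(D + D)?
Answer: -10160247/18328 ≈ -554.36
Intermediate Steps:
t(l) = -2 (t(l) = (l - 5*l)/((2*l)) = (-4*l)*(1/(2*l)) = -2)
Q(D) = 2*D² (Q(D) = D*(2*D) = 2*D²)
1230/4582 - 4437/Q(t(3)) = 1230/4582 - 4437/(2*(-2)²) = 1230*(1/4582) - 4437/(2*4) = 615/2291 - 4437/8 = -10160247/18328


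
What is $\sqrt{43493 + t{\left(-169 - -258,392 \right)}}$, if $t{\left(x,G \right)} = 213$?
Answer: $41 \sqrt{26} \approx 209.06$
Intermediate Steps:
$\sqrt{43493 + t{\left(-169 - -258,392 \right)}} = \sqrt{43493 + 213} = \sqrt{43706} = 41 \sqrt{26}$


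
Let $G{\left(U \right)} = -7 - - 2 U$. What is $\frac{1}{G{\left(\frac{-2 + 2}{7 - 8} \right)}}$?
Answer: $- \frac{1}{7} \approx -0.14286$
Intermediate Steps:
$G{\left(U \right)} = -7 + 2 U$
$\frac{1}{G{\left(\frac{-2 + 2}{7 - 8} \right)}} = \frac{1}{-7 + 2 \frac{-2 + 2}{7 - 8}} = \frac{1}{-7 + 2 \frac{0}{-1}} = \frac{1}{-7 + 2 \cdot 0 \left(-1\right)} = \frac{1}{-7 + 2 \cdot 0} = \frac{1}{-7 + 0} = \frac{1}{-7} = - \frac{1}{7}$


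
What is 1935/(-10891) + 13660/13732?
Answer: 30549910/37388803 ≈ 0.81709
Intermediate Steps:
1935/(-10891) + 13660/13732 = 1935*(-1/10891) + 13660*(1/13732) = -1935/10891 + 3415/3433 = 30549910/37388803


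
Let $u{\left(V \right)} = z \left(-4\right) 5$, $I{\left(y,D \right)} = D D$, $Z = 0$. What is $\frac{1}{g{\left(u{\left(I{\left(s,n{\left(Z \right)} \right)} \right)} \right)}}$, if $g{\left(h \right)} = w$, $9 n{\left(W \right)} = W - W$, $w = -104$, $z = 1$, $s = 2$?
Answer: $- \frac{1}{104} \approx -0.0096154$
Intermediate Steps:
$n{\left(W \right)} = 0$ ($n{\left(W \right)} = \frac{W - W}{9} = \frac{1}{9} \cdot 0 = 0$)
$I{\left(y,D \right)} = D^{2}$
$u{\left(V \right)} = -20$ ($u{\left(V \right)} = 1 \left(-4\right) 5 = \left(-4\right) 5 = -20$)
$g{\left(h \right)} = -104$
$\frac{1}{g{\left(u{\left(I{\left(s,n{\left(Z \right)} \right)} \right)} \right)}} = \frac{1}{-104} = - \frac{1}{104}$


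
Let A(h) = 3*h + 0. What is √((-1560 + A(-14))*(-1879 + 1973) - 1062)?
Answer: 15*I*√674 ≈ 389.42*I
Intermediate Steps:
A(h) = 3*h
√((-1560 + A(-14))*(-1879 + 1973) - 1062) = √((-1560 + 3*(-14))*(-1879 + 1973) - 1062) = √((-1560 - 42)*94 - 1062) = √(-1602*94 - 1062) = √(-150588 - 1062) = √(-151650) = 15*I*√674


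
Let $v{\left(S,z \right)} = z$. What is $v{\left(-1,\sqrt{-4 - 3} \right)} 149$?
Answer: $149 i \sqrt{7} \approx 394.22 i$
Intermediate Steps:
$v{\left(-1,\sqrt{-4 - 3} \right)} 149 = \sqrt{-4 - 3} \cdot 149 = \sqrt{-7} \cdot 149 = i \sqrt{7} \cdot 149 = 149 i \sqrt{7}$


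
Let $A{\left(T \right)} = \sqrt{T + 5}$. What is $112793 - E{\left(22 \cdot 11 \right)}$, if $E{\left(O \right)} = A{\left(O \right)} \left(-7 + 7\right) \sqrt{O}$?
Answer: $112793$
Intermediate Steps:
$A{\left(T \right)} = \sqrt{5 + T}$
$E{\left(O \right)} = 0$ ($E{\left(O \right)} = \sqrt{5 + O} \left(-7 + 7\right) \sqrt{O} = \sqrt{5 + O} 0 \sqrt{O} = 0 \sqrt{O} = 0$)
$112793 - E{\left(22 \cdot 11 \right)} = 112793 - 0 = 112793 + 0 = 112793$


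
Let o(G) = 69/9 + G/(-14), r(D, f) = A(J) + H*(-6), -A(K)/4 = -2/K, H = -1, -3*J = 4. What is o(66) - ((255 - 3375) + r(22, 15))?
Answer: 65582/21 ≈ 3123.0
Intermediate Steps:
J = -4/3 (J = -⅓*4 = -4/3 ≈ -1.3333)
A(K) = 8/K (A(K) = -(-8)/K = 8/K)
r(D, f) = 0 (r(D, f) = 8/(-4/3) - 1*(-6) = 8*(-¾) + 6 = -6 + 6 = 0)
o(G) = 23/3 - G/14 (o(G) = 69*(⅑) + G*(-1/14) = 23/3 - G/14)
o(66) - ((255 - 3375) + r(22, 15)) = (23/3 - 1/14*66) - ((255 - 3375) + 0) = (23/3 - 33/7) - (-3120 + 0) = 62/21 - 1*(-3120) = 62/21 + 3120 = 65582/21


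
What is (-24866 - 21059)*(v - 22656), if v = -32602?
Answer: 2537723650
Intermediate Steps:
(-24866 - 21059)*(v - 22656) = (-24866 - 21059)*(-32602 - 22656) = -45925*(-55258) = 2537723650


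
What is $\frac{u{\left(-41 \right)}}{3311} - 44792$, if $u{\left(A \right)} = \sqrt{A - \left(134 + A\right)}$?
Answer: $-44792 + \frac{i \sqrt{134}}{3311} \approx -44792.0 + 0.0034962 i$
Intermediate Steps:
$u{\left(A \right)} = i \sqrt{134}$ ($u{\left(A \right)} = \sqrt{-134} = i \sqrt{134}$)
$\frac{u{\left(-41 \right)}}{3311} - 44792 = \frac{i \sqrt{134}}{3311} - 44792 = -44792 + \frac{i \sqrt{134}}{3311}$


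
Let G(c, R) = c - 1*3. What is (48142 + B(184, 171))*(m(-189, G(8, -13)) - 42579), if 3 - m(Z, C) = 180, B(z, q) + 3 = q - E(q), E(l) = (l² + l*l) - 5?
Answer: 434700252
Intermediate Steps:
E(l) = -5 + 2*l² (E(l) = (l² + l²) - 5 = 2*l² - 5 = -5 + 2*l²)
B(z, q) = 2 + q - 2*q² (B(z, q) = -3 + (q - (-5 + 2*q²)) = -3 + (q + (5 - 2*q²)) = -3 + (5 + q - 2*q²) = 2 + q - 2*q²)
G(c, R) = -3 + c (G(c, R) = c - 3 = -3 + c)
m(Z, C) = -177 (m(Z, C) = 3 - 1*180 = 3 - 180 = -177)
(48142 + B(184, 171))*(m(-189, G(8, -13)) - 42579) = (48142 + (2 + 171 - 2*171²))*(-177 - 42579) = (48142 + (2 + 171 - 2*29241))*(-42756) = (48142 + (2 + 171 - 58482))*(-42756) = (48142 - 58309)*(-42756) = -10167*(-42756) = 434700252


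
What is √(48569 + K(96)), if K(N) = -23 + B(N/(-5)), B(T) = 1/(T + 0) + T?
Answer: √698785170/120 ≈ 220.29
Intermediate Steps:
B(T) = T + 1/T (B(T) = 1/T + T = T + 1/T)
K(N) = -23 - 5/N - N/5 (K(N) = -23 + (N/(-5) + 1/(N/(-5))) = -23 + (N*(-⅕) + 1/(N*(-⅕))) = -23 + (-N/5 + 1/(-N/5)) = -23 + (-N/5 - 5/N) = -23 + (-5/N - N/5) = -23 - 5/N - N/5)
√(48569 + K(96)) = √(48569 + (-23 - 5/96 - ⅕*96)) = √(48569 + (-23 - 5*1/96 - 96/5)) = √(48569 + (-23 - 5/96 - 96/5)) = √(48569 - 20281/480) = √(23292839/480) = √698785170/120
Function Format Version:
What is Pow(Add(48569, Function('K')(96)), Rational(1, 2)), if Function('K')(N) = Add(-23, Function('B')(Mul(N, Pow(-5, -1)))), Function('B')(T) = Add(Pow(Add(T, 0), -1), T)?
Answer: Mul(Rational(1, 120), Pow(698785170, Rational(1, 2))) ≈ 220.29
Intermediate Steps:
Function('B')(T) = Add(T, Pow(T, -1)) (Function('B')(T) = Add(Pow(T, -1), T) = Add(T, Pow(T, -1)))
Function('K')(N) = Add(-23, Mul(-5, Pow(N, -1)), Mul(Rational(-1, 5), N)) (Function('K')(N) = Add(-23, Add(Mul(N, Pow(-5, -1)), Pow(Mul(N, Pow(-5, -1)), -1))) = Add(-23, Add(Mul(N, Rational(-1, 5)), Pow(Mul(N, Rational(-1, 5)), -1))) = Add(-23, Add(Mul(Rational(-1, 5), N), Pow(Mul(Rational(-1, 5), N), -1))) = Add(-23, Add(Mul(Rational(-1, 5), N), Mul(-5, Pow(N, -1)))) = Add(-23, Add(Mul(-5, Pow(N, -1)), Mul(Rational(-1, 5), N))) = Add(-23, Mul(-5, Pow(N, -1)), Mul(Rational(-1, 5), N)))
Pow(Add(48569, Function('K')(96)), Rational(1, 2)) = Pow(Add(48569, Add(-23, Mul(-5, Pow(96, -1)), Mul(Rational(-1, 5), 96))), Rational(1, 2)) = Pow(Add(48569, Add(-23, Mul(-5, Rational(1, 96)), Rational(-96, 5))), Rational(1, 2)) = Pow(Add(48569, Add(-23, Rational(-5, 96), Rational(-96, 5))), Rational(1, 2)) = Pow(Add(48569, Rational(-20281, 480)), Rational(1, 2)) = Pow(Rational(23292839, 480), Rational(1, 2)) = Mul(Rational(1, 120), Pow(698785170, Rational(1, 2)))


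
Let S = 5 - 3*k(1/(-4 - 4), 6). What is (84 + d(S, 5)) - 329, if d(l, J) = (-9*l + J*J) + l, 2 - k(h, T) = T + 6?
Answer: -500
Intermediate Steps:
k(h, T) = -4 - T (k(h, T) = 2 - (T + 6) = 2 - (6 + T) = 2 + (-6 - T) = -4 - T)
S = 35 (S = 5 - 3*(-4 - 1*6) = 5 - 3*(-4 - 6) = 5 - 3*(-10) = 5 + 30 = 35)
d(l, J) = J² - 8*l (d(l, J) = (-9*l + J²) + l = (J² - 9*l) + l = J² - 8*l)
(84 + d(S, 5)) - 329 = (84 + (5² - 8*35)) - 329 = (84 + (25 - 280)) - 329 = (84 - 255) - 329 = -171 - 329 = -500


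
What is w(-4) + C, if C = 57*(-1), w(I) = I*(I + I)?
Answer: -25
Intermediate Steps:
w(I) = 2*I**2 (w(I) = I*(2*I) = 2*I**2)
C = -57
w(-4) + C = 2*(-4)**2 - 57 = 2*16 - 57 = 32 - 57 = -25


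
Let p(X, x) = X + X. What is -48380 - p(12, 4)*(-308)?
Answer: -40988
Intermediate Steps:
p(X, x) = 2*X
-48380 - p(12, 4)*(-308) = -48380 - 2*12*(-308) = -48380 - 24*(-308) = -48380 - 1*(-7392) = -48380 + 7392 = -40988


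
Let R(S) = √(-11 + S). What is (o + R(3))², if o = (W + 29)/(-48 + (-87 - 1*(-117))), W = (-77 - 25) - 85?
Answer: 5593/81 + 316*I*√2/9 ≈ 69.049 + 49.655*I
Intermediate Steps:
W = -187 (W = -102 - 85 = -187)
o = 79/9 (o = (-187 + 29)/(-48 + (-87 - 1*(-117))) = -158/(-48 + (-87 + 117)) = -158/(-48 + 30) = -158/(-18) = -158*(-1/18) = 79/9 ≈ 8.7778)
(o + R(3))² = (79/9 + √(-11 + 3))² = (79/9 + √(-8))² = (79/9 + 2*I*√2)²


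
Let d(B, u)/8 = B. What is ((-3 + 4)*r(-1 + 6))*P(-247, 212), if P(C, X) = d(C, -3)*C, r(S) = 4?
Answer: 1952288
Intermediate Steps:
d(B, u) = 8*B
P(C, X) = 8*C² (P(C, X) = (8*C)*C = 8*C²)
((-3 + 4)*r(-1 + 6))*P(-247, 212) = ((-3 + 4)*4)*(8*(-247)²) = (1*4)*(8*61009) = 4*488072 = 1952288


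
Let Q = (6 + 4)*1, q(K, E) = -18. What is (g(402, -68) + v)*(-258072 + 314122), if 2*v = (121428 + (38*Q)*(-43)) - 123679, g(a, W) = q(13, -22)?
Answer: -522021675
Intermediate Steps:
Q = 10 (Q = 10*1 = 10)
g(a, W) = -18
v = -18591/2 (v = ((121428 + (38*10)*(-43)) - 123679)/2 = ((121428 + 380*(-43)) - 123679)/2 = ((121428 - 16340) - 123679)/2 = (105088 - 123679)/2 = (½)*(-18591) = -18591/2 ≈ -9295.5)
(g(402, -68) + v)*(-258072 + 314122) = (-18 - 18591/2)*(-258072 + 314122) = -18627/2*56050 = -522021675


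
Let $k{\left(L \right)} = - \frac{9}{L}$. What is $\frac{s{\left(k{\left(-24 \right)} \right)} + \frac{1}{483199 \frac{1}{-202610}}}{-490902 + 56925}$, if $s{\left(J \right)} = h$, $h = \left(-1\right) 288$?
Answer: $\frac{139363922}{209697252423} \approx 0.0006646$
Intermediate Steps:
$h = -288$
$s{\left(J \right)} = -288$
$\frac{s{\left(k{\left(-24 \right)} \right)} + \frac{1}{483199 \frac{1}{-202610}}}{-490902 + 56925} = \frac{-288 + \frac{1}{483199 \frac{1}{-202610}}}{-490902 + 56925} = \frac{-288 + \frac{1}{483199 \left(- \frac{1}{202610}\right)}}{-433977} = \left(-288 + \frac{1}{- \frac{483199}{202610}}\right) \left(- \frac{1}{433977}\right) = \left(-288 - \frac{202610}{483199}\right) \left(- \frac{1}{433977}\right) = \left(- \frac{139363922}{483199}\right) \left(- \frac{1}{433977}\right) = \frac{139363922}{209697252423}$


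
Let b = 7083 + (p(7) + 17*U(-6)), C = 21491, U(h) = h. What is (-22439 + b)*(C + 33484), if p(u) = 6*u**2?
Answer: -833640900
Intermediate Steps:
b = 7275 (b = 7083 + (6*7**2 + 17*(-6)) = 7083 + (6*49 - 102) = 7083 + (294 - 102) = 7083 + 192 = 7275)
(-22439 + b)*(C + 33484) = (-22439 + 7275)*(21491 + 33484) = -15164*54975 = -833640900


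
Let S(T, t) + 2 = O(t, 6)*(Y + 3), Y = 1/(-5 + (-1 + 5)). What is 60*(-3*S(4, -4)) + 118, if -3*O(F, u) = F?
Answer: -2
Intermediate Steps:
Y = -1 (Y = 1/(-5 + 4) = 1/(-1) = -1)
O(F, u) = -F/3
S(T, t) = -2 - 2*t/3 (S(T, t) = -2 + (-t/3)*(-1 + 3) = -2 - t/3*2 = -2 - 2*t/3)
60*(-3*S(4, -4)) + 118 = 60*(-3*(-2 - ⅔*(-4))) + 118 = 60*(-3*(-2 + 8/3)) + 118 = 60*(-3*⅔) + 118 = 60*(-2) + 118 = -120 + 118 = -2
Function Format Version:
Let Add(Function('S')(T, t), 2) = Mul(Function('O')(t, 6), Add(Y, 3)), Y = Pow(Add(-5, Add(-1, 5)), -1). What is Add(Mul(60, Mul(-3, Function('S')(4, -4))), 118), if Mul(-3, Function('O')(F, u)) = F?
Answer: -2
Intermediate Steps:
Y = -1 (Y = Pow(Add(-5, 4), -1) = Pow(-1, -1) = -1)
Function('O')(F, u) = Mul(Rational(-1, 3), F)
Function('S')(T, t) = Add(-2, Mul(Rational(-2, 3), t)) (Function('S')(T, t) = Add(-2, Mul(Mul(Rational(-1, 3), t), Add(-1, 3))) = Add(-2, Mul(Mul(Rational(-1, 3), t), 2)) = Add(-2, Mul(Rational(-2, 3), t)))
Add(Mul(60, Mul(-3, Function('S')(4, -4))), 118) = Add(Mul(60, Mul(-3, Add(-2, Mul(Rational(-2, 3), -4)))), 118) = Add(Mul(60, Mul(-3, Add(-2, Rational(8, 3)))), 118) = Add(Mul(60, Mul(-3, Rational(2, 3))), 118) = Add(Mul(60, -2), 118) = Add(-120, 118) = -2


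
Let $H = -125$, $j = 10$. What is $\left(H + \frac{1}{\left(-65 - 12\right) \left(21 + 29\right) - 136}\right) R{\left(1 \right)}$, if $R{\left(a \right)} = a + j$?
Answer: $- \frac{5480761}{3986} \approx -1375.0$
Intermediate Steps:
$R{\left(a \right)} = 10 + a$ ($R{\left(a \right)} = a + 10 = 10 + a$)
$\left(H + \frac{1}{\left(-65 - 12\right) \left(21 + 29\right) - 136}\right) R{\left(1 \right)} = \left(-125 + \frac{1}{\left(-65 - 12\right) \left(21 + 29\right) - 136}\right) \left(10 + 1\right) = \left(-125 + \frac{1}{\left(-77\right) 50 - 136}\right) 11 = \left(-125 + \frac{1}{-3850 - 136}\right) 11 = \left(-125 + \frac{1}{-3986}\right) 11 = \left(-125 - \frac{1}{3986}\right) 11 = \left(- \frac{498251}{3986}\right) 11 = - \frac{5480761}{3986}$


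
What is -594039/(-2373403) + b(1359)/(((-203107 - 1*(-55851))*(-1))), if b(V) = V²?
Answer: 4470868713027/349497832168 ≈ 12.792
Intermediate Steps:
-594039/(-2373403) + b(1359)/(((-203107 - 1*(-55851))*(-1))) = -594039/(-2373403) + 1359²/(((-203107 - 1*(-55851))*(-1))) = -594039*(-1/2373403) + 1846881/(((-203107 + 55851)*(-1))) = 594039/2373403 + 1846881/((-147256*(-1))) = 594039/2373403 + 1846881/147256 = 4470868713027/349497832168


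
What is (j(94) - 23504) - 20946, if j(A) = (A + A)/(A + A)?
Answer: -44449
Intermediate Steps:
j(A) = 1 (j(A) = (2*A)/((2*A)) = (2*A)*(1/(2*A)) = 1)
(j(94) - 23504) - 20946 = (1 - 23504) - 20946 = -23503 - 20946 = -44449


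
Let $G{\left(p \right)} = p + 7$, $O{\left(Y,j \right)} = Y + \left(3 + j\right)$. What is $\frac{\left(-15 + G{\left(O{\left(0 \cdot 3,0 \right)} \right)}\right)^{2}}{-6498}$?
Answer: $- \frac{25}{6498} \approx -0.0038473$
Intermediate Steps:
$O{\left(Y,j \right)} = 3 + Y + j$
$G{\left(p \right)} = 7 + p$
$\frac{\left(-15 + G{\left(O{\left(0 \cdot 3,0 \right)} \right)}\right)^{2}}{-6498} = \frac{\left(-15 + \left(7 + \left(3 + 0 \cdot 3 + 0\right)\right)\right)^{2}}{-6498} = \left(-15 + \left(7 + \left(3 + 0 + 0\right)\right)\right)^{2} \left(- \frac{1}{6498}\right) = \left(-15 + \left(7 + 3\right)\right)^{2} \left(- \frac{1}{6498}\right) = \left(-15 + 10\right)^{2} \left(- \frac{1}{6498}\right) = \left(-5\right)^{2} \left(- \frac{1}{6498}\right) = 25 \left(- \frac{1}{6498}\right) = - \frac{25}{6498}$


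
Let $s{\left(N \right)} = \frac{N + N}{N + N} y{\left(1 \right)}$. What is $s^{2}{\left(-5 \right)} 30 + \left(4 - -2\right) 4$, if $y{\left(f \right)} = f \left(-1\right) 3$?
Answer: $294$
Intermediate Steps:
$y{\left(f \right)} = - 3 f$ ($y{\left(f \right)} = - f 3 = - 3 f$)
$s{\left(N \right)} = -3$ ($s{\left(N \right)} = \frac{N + N}{N + N} \left(\left(-3\right) 1\right) = \frac{2 N}{2 N} \left(-3\right) = 2 N \frac{1}{2 N} \left(-3\right) = 1 \left(-3\right) = -3$)
$s^{2}{\left(-5 \right)} 30 + \left(4 - -2\right) 4 = \left(-3\right)^{2} \cdot 30 + \left(4 - -2\right) 4 = 9 \cdot 30 + \left(4 + 2\right) 4 = 270 + 6 \cdot 4 = 270 + 24 = 294$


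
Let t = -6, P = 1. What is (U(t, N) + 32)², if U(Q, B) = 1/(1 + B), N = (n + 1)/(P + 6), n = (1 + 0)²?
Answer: 87025/81 ≈ 1074.4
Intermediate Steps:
n = 1 (n = 1² = 1)
N = 2/7 (N = (1 + 1)/(1 + 6) = 2/7 ≈ 0.28571)
(U(t, N) + 32)² = (1/(1 + 2/7) + 32)² = (1/(9/7) + 32)² = (7/9 + 32)² = (295/9)² = 87025/81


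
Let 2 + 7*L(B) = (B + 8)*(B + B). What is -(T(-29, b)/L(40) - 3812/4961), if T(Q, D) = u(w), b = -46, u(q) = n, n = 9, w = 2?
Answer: 14317913/19040318 ≈ 0.75198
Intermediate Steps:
L(B) = -2/7 + 2*B*(8 + B)/7 (L(B) = -2/7 + ((B + 8)*(B + B))/7 = -2/7 + ((8 + B)*(2*B))/7 = -2/7 + (2*B*(8 + B))/7 = -2/7 + 2*B*(8 + B)/7)
u(q) = 9
T(Q, D) = 9
-(T(-29, b)/L(40) - 3812/4961) = -(9/(-2/7 + (2/7)*40² + (16/7)*40) - 3812/4961) = -(9/(-2/7 + (2/7)*1600 + 640/7) - 3812*1/4961) = -(9/(-2/7 + 3200/7 + 640/7) - 3812/4961) = -(9/(3838/7) - 3812/4961) = -(9*(7/3838) - 3812/4961) = -(63/3838 - 3812/4961) = -1*(-14317913/19040318) = 14317913/19040318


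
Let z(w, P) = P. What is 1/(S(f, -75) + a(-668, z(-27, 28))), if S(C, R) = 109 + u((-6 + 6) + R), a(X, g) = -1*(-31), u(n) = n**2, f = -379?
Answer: 1/5765 ≈ 0.00017346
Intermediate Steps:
a(X, g) = 31
S(C, R) = 109 + R**2 (S(C, R) = 109 + ((-6 + 6) + R)**2 = 109 + (0 + R)**2 = 109 + R**2)
1/(S(f, -75) + a(-668, z(-27, 28))) = 1/((109 + (-75)**2) + 31) = 1/((109 + 5625) + 31) = 1/(5734 + 31) = 1/5765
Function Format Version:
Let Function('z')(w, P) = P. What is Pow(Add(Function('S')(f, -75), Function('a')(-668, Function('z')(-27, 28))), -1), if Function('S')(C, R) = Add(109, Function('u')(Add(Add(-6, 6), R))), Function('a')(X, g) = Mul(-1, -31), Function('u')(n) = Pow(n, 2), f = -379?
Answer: Rational(1, 5765) ≈ 0.00017346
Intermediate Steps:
Function('a')(X, g) = 31
Function('S')(C, R) = Add(109, Pow(R, 2)) (Function('S')(C, R) = Add(109, Pow(Add(Add(-6, 6), R), 2)) = Add(109, Pow(Add(0, R), 2)) = Add(109, Pow(R, 2)))
Pow(Add(Function('S')(f, -75), Function('a')(-668, Function('z')(-27, 28))), -1) = Pow(Add(Add(109, Pow(-75, 2)), 31), -1) = Pow(Add(Add(109, 5625), 31), -1) = Pow(Add(5734, 31), -1) = Pow(5765, -1) = Rational(1, 5765)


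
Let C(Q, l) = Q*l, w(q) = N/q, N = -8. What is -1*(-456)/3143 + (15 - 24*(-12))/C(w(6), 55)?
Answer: -2756667/691460 ≈ -3.9867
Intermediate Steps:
w(q) = -8/q
-1*(-456)/3143 + (15 - 24*(-12))/C(w(6), 55) = -1*(-456)/3143 + (15 - 24*(-12))/((-8/6*55)) = 456*(1/3143) + (15 + 288)/((-8*1/6*55)) = 456/3143 + 303/((-4/3*55)) = 456/3143 + 303/(-220/3) = 456/3143 + 303*(-3/220) = 456/3143 - 909/220 = -2756667/691460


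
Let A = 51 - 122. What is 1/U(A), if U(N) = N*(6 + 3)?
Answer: -1/639 ≈ -0.0015649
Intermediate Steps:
A = -71
U(N) = 9*N (U(N) = N*9 = 9*N)
1/U(A) = 1/(9*(-71)) = 1/(-639) = -1/639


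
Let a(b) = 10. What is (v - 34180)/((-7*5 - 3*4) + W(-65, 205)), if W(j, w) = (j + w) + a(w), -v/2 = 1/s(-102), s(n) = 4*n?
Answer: -6972719/21012 ≈ -331.84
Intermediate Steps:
v = 1/204 (v = -2/(4*(-102)) = -2/(-408) = -2*(-1/408) = 1/204 ≈ 0.0049020)
W(j, w) = 10 + j + w (W(j, w) = (j + w) + 10 = 10 + j + w)
(v - 34180)/((-7*5 - 3*4) + W(-65, 205)) = (1/204 - 34180)/((-7*5 - 3*4) + (10 - 65 + 205)) = -6972719/(204*((-35 - 12) + 150)) = -6972719/(204*(-47 + 150)) = -6972719/204/103 = -6972719/204*1/103 = -6972719/21012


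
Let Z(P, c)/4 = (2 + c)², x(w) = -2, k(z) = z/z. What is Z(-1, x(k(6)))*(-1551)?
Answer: 0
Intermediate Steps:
k(z) = 1
Z(P, c) = 4*(2 + c)²
Z(-1, x(k(6)))*(-1551) = (4*(2 - 2)²)*(-1551) = (4*0²)*(-1551) = (4*0)*(-1551) = 0*(-1551) = 0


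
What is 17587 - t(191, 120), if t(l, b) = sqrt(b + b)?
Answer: 17587 - 4*sqrt(15) ≈ 17572.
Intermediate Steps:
t(l, b) = sqrt(2)*sqrt(b) (t(l, b) = sqrt(2*b) = sqrt(2)*sqrt(b))
17587 - t(191, 120) = 17587 - sqrt(2)*sqrt(120) = 17587 - sqrt(2)*2*sqrt(30) = 17587 - 4*sqrt(15)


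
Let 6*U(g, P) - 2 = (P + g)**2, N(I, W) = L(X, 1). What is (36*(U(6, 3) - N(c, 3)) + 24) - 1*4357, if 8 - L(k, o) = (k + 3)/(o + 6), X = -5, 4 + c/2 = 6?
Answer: -28933/7 ≈ -4133.3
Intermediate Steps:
c = 4 (c = -8 + 2*6 = -8 + 12 = 4)
L(k, o) = 8 - (3 + k)/(6 + o) (L(k, o) = 8 - (k + 3)/(o + 6) = 8 - (3 + k)/(6 + o))
N(I, W) = 58/7 (N(I, W) = (45 - 1*(-5) + 8*1)/(6 + 1) = (45 + 5 + 8)/7 = (1/7)*58 = 58/7)
U(g, P) = 1/3 + (P + g)**2/6
(36*(U(6, 3) - N(c, 3)) + 24) - 1*4357 = (36*((1/3 + (3 + 6)**2/6) - 1*58/7) + 24) - 1*4357 = (36*((1/3 + (1/6)*9**2) - 58/7) + 24) - 4357 = (36*((1/3 + (1/6)*81) - 58/7) + 24) - 4357 = (36*((1/3 + 27/2) - 58/7) + 24) - 4357 = (36*(83/6 - 58/7) + 24) - 4357 = (36*(233/42) + 24) - 4357 = (1398/7 + 24) - 4357 = 1566/7 - 4357 = -28933/7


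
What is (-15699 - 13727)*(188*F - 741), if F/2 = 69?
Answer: -741623478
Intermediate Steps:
F = 138 (F = 2*69 = 138)
(-15699 - 13727)*(188*F - 741) = (-15699 - 13727)*(188*138 - 741) = -29426*(25944 - 741) = -29426*25203 = -741623478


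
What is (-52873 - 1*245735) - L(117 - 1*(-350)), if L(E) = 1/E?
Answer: -139449937/467 ≈ -2.9861e+5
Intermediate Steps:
(-52873 - 1*245735) - L(117 - 1*(-350)) = (-52873 - 1*245735) - 1/(117 - 1*(-350)) = (-52873 - 245735) - 1/(117 + 350) = -298608 - 1/467 = -139449937/467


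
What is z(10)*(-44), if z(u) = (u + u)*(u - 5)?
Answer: -4400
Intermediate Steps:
z(u) = 2*u*(-5 + u) (z(u) = (2*u)*(-5 + u) = 2*u*(-5 + u))
z(10)*(-44) = (2*10*(-5 + 10))*(-44) = (2*10*5)*(-44) = 100*(-44) = -4400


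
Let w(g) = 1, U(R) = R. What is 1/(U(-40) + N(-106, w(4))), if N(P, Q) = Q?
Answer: -1/39 ≈ -0.025641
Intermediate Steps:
1/(U(-40) + N(-106, w(4))) = 1/(-40 + 1) = 1/(-39) = -1/39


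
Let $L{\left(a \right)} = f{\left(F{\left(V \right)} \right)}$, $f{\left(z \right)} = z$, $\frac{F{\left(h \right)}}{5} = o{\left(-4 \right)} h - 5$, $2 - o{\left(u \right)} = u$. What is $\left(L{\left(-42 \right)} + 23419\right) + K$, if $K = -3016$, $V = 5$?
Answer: $20528$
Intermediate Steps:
$o{\left(u \right)} = 2 - u$
$F{\left(h \right)} = -25 + 30 h$ ($F{\left(h \right)} = 5 \left(\left(2 - -4\right) h - 5\right) = 5 \left(\left(2 + 4\right) h - 5\right) = 5 \left(6 h - 5\right) = 5 \left(-5 + 6 h\right) = -25 + 30 h$)
$L{\left(a \right)} = 125$ ($L{\left(a \right)} = -25 + 30 \cdot 5 = -25 + 150 = 125$)
$\left(L{\left(-42 \right)} + 23419\right) + K = \left(125 + 23419\right) - 3016 = 23544 - 3016 = 20528$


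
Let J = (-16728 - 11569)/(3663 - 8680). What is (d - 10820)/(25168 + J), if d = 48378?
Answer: 188428486/126296153 ≈ 1.4920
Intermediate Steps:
J = 28297/5017 (J = -28297/(-5017) = -28297*(-1/5017) = 28297/5017 ≈ 5.6402)
(d - 10820)/(25168 + J) = (48378 - 10820)/(25168 + 28297/5017) = 37558/(126296153/5017) = 37558*(5017/126296153) = 188428486/126296153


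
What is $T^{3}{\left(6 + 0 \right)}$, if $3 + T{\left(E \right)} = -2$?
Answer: $-125$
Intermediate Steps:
$T{\left(E \right)} = -5$ ($T{\left(E \right)} = -3 - 2 = -5$)
$T^{3}{\left(6 + 0 \right)} = \left(-5\right)^{3} = -125$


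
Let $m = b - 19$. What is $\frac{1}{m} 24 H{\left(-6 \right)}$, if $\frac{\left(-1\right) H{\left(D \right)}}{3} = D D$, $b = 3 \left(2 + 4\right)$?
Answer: $2592$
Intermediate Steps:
$b = 18$ ($b = 3 \cdot 6 = 18$)
$H{\left(D \right)} = - 3 D^{2}$ ($H{\left(D \right)} = - 3 D D = - 3 D^{2}$)
$m = -1$ ($m = 18 - 19 = -1$)
$\frac{1}{m} 24 H{\left(-6 \right)} = \frac{1}{-1} \cdot 24 \left(- 3 \left(-6\right)^{2}\right) = \left(-1\right) 24 \left(\left(-3\right) 36\right) = \left(-24\right) \left(-108\right) = 2592$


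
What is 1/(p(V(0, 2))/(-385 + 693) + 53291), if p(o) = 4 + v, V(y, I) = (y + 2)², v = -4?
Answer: 1/53291 ≈ 1.8765e-5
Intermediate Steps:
V(y, I) = (2 + y)²
p(o) = 0 (p(o) = 4 - 4 = 0)
1/(p(V(0, 2))/(-385 + 693) + 53291) = 1/(0/(-385 + 693) + 53291) = 1/(0/308 + 53291) = 1/((1/308)*0 + 53291) = 1/(0 + 53291) = 1/53291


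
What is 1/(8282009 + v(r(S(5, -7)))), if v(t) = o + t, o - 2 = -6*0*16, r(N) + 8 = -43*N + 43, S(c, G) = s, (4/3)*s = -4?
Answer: 1/8282175 ≈ 1.2074e-7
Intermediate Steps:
s = -3 (s = (3/4)*(-4) = -3)
S(c, G) = -3
r(N) = 35 - 43*N (r(N) = -8 + (-43*N + 43) = -8 + (43 - 43*N) = 35 - 43*N)
o = 2 (o = 2 - 6*0*16 = 2 + 0*16 = 2 + 0 = 2)
v(t) = 2 + t
1/(8282009 + v(r(S(5, -7)))) = 1/(8282009 + (2 + (35 - 43*(-3)))) = 1/(8282009 + (2 + (35 + 129))) = 1/(8282009 + (2 + 164)) = 1/(8282009 + 166) = 1/8282175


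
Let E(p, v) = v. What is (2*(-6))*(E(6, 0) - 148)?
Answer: 1776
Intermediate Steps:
(2*(-6))*(E(6, 0) - 148) = (2*(-6))*(0 - 148) = -12*(-148) = 1776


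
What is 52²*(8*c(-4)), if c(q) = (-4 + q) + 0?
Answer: -173056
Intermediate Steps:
c(q) = -4 + q
52²*(8*c(-4)) = 52²*(8*(-4 - 4)) = 2704*(8*(-8)) = 2704*(-64) = -173056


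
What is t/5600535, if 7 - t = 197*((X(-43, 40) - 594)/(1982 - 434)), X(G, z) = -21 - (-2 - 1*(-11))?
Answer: 11147/722469015 ≈ 1.5429e-5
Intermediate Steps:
X(G, z) = -30 (X(G, z) = -21 - (-2 + 11) = -21 - 1*9 = -21 - 9 = -30)
t = 11147/129 (t = 7 - 197*(-30 - 594)/(1982 - 434) = 7 - 197*(-624/1548) = 7 - 197*(-624*1/1548) = 7 - 197*(-52)/129 = 7 - 1*(-10244/129) = 7 + 10244/129 = 11147/129 ≈ 86.411)
t/5600535 = (11147/129)/5600535 = (11147/129)*(1/5600535) = 11147/722469015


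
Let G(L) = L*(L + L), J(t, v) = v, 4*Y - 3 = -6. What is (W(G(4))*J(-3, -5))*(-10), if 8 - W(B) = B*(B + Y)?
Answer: -49600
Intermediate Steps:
Y = -¾ (Y = ¾ + (¼)*(-6) = ¾ - 3/2 = -¾ ≈ -0.75000)
G(L) = 2*L² (G(L) = L*(2*L) = 2*L²)
W(B) = 8 - B*(-¾ + B) (W(B) = 8 - B*(B - ¾) = 8 - B*(-¾ + B))
(W(G(4))*J(-3, -5))*(-10) = ((8 - (2*4²)² + 3*(2*4²)/4)*(-5))*(-10) = ((8 - (2*16)² + 3*(2*16)/4)*(-5))*(-10) = ((8 - 1*32² + (¾)*32)*(-5))*(-10) = ((8 - 1*1024 + 24)*(-5))*(-10) = ((8 - 1024 + 24)*(-5))*(-10) = -992*(-5)*(-10) = 4960*(-10) = -49600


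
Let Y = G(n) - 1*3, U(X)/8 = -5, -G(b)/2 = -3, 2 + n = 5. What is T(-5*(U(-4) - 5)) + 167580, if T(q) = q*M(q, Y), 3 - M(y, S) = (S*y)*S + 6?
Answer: -288720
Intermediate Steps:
n = 3 (n = -2 + 5 = 3)
G(b) = 6 (G(b) = -2*(-3) = 6)
U(X) = -40 (U(X) = 8*(-5) = -40)
Y = 3 (Y = 6 - 1*3 = 6 - 3 = 3)
M(y, S) = -3 - y*S² (M(y, S) = 3 - ((S*y)*S + 6) = 3 - (y*S² + 6) = 3 - (6 + y*S²) = 3 + (-6 - y*S²) = -3 - y*S²)
T(q) = q*(-3 - 9*q) (T(q) = q*(-3 - 1*q*3²) = q*(-3 - 1*q*9) = q*(-3 - 9*q))
T(-5*(U(-4) - 5)) + 167580 = -3*(-5*(-40 - 5))*(1 + 3*(-5*(-40 - 5))) + 167580 = -3*(-5*(-45))*(1 + 3*(-5*(-45))) + 167580 = -3*225*(1 + 3*225) + 167580 = -3*225*(1 + 675) + 167580 = -3*225*676 + 167580 = -456300 + 167580 = -288720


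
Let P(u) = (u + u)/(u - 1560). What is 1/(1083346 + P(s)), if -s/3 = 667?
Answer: 1187/1285933036 ≈ 9.2307e-7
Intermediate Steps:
s = -2001 (s = -3*667 = -2001)
P(u) = 2*u/(-1560 + u) (P(u) = (2*u)/(-1560 + u) = 2*u/(-1560 + u))
1/(1083346 + P(s)) = 1/(1083346 + 2*(-2001)/(-1560 - 2001)) = 1/(1083346 + 2*(-2001)/(-3561)) = 1/(1083346 + 2*(-2001)*(-1/3561)) = 1/(1083346 + 1334/1187) = 1/(1285933036/1187) = 1187/1285933036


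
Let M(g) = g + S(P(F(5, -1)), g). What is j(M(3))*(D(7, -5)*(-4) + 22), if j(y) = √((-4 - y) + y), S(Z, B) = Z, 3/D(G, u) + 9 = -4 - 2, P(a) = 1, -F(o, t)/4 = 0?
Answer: 228*I/5 ≈ 45.6*I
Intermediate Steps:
F(o, t) = 0 (F(o, t) = -4*0 = 0)
D(G, u) = -⅕ (D(G, u) = 3/(-9 + (-4 - 2)) = 3/(-9 - 6) = 3/(-15) = 3*(-1/15) = -⅕)
M(g) = 1 + g (M(g) = g + 1 = 1 + g)
j(y) = 2*I (j(y) = √(-4) = 2*I)
j(M(3))*(D(7, -5)*(-4) + 22) = (2*I)*(-⅕*(-4) + 22) = (2*I)*(⅘ + 22) = (2*I)*(114/5) = 228*I/5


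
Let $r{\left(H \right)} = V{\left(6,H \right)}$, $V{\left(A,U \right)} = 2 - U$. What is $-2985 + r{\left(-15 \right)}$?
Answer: $-2968$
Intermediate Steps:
$r{\left(H \right)} = 2 - H$
$-2985 + r{\left(-15 \right)} = -2985 + \left(2 - -15\right) = -2985 + \left(2 + 15\right) = -2985 + 17 = -2968$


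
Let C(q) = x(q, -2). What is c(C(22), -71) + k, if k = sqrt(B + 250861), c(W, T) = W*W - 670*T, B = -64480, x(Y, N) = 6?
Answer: 47606 + 9*sqrt(2301) ≈ 48038.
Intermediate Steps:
C(q) = 6
c(W, T) = W**2 - 670*T
k = 9*sqrt(2301) (k = sqrt(-64480 + 250861) = sqrt(186381) = 9*sqrt(2301) ≈ 431.72)
c(C(22), -71) + k = (6**2 - 670*(-71)) + 9*sqrt(2301) = (36 + 47570) + 9*sqrt(2301) = 47606 + 9*sqrt(2301)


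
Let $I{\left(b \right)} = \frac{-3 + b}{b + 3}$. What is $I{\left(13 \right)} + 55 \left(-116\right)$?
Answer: $- \frac{51035}{8} \approx -6379.4$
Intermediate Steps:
$I{\left(b \right)} = \frac{-3 + b}{3 + b}$
$I{\left(13 \right)} + 55 \left(-116\right) = \frac{-3 + 13}{3 + 13} + 55 \left(-116\right) = \frac{1}{16} \cdot 10 - 6380 = \frac{5}{8} - 6380 = - \frac{51035}{8}$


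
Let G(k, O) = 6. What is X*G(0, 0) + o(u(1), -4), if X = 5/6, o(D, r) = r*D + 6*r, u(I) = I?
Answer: -23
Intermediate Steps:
o(D, r) = 6*r + D*r (o(D, r) = D*r + 6*r = 6*r + D*r)
X = ⅚ (X = (⅙)*5 = ⅚ ≈ 0.83333)
X*G(0, 0) + o(u(1), -4) = (⅚)*6 - 4*(6 + 1) = 5 - 4*7 = 5 - 28 = -23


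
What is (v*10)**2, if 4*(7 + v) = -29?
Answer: 81225/4 ≈ 20306.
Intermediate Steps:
v = -57/4 (v = -7 + (1/4)*(-29) = -7 - 29/4 = -57/4 ≈ -14.250)
(v*10)**2 = (-57/4*10)**2 = (-285/2)**2 = 81225/4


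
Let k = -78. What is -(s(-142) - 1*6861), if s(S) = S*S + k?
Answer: -13225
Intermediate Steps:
s(S) = -78 + S**2 (s(S) = S*S - 78 = S**2 - 78 = -78 + S**2)
-(s(-142) - 1*6861) = -((-78 + (-142)**2) - 1*6861) = -((-78 + 20164) - 6861) = -(20086 - 6861) = -1*13225 = -13225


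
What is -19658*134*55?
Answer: -144879460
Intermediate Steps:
-19658*134*55 = -19658/(1/7370) = -19658/1/7370 = -19658*7370 = -144879460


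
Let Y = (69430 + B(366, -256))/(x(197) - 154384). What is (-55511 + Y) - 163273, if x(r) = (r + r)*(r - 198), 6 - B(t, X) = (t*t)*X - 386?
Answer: -16948656255/77389 ≈ -2.1901e+5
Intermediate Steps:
B(t, X) = 392 - X*t² (B(t, X) = 6 - ((t*t)*X - 386) = 6 - (t²*X - 386) = 6 - (X*t² - 386) = 6 - (-386 + X*t²) = 6 + (386 - X*t²) = 392 - X*t²)
x(r) = 2*r*(-198 + r) (x(r) = (2*r)*(-198 + r) = 2*r*(-198 + r))
Y = -17181279/77389 (Y = (69430 + (392 - 1*(-256)*366²))/(2*197*(-198 + 197) - 154384) = (69430 + (392 - 1*(-256)*133956))/(2*197*(-1) - 154384) = (69430 + (392 + 34292736))/(-394 - 154384) = (69430 + 34293128)/(-154778) = 34362558*(-1/154778) = -17181279/77389 ≈ -222.01)
(-55511 + Y) - 163273 = (-55511 - 17181279/77389) - 163273 = -4313122058/77389 - 163273 = -16948656255/77389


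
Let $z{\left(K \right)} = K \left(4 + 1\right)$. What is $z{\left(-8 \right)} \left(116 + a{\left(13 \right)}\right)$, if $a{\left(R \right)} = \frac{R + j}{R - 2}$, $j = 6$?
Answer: $- \frac{51800}{11} \approx -4709.1$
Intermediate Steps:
$z{\left(K \right)} = 5 K$ ($z{\left(K \right)} = K 5 = 5 K$)
$a{\left(R \right)} = \frac{6 + R}{-2 + R}$ ($a{\left(R \right)} = \frac{R + 6}{R - 2} = \frac{6 + R}{-2 + R}$)
$z{\left(-8 \right)} \left(116 + a{\left(13 \right)}\right) = 5 \left(-8\right) \left(116 + \frac{6 + 13}{-2 + 13}\right) = - 40 \left(116 + \frac{1}{11} \cdot 19\right) = - 40 \left(116 + \frac{19}{11}\right) = \left(-40\right) \frac{1295}{11} = - \frac{51800}{11}$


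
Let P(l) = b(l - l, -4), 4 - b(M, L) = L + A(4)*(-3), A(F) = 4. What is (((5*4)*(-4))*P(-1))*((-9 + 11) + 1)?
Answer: -4800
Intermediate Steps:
b(M, L) = 16 - L (b(M, L) = 4 - (L + 4*(-3)) = 4 - (L - 12) = 4 - (-12 + L) = 4 + (12 - L) = 16 - L)
P(l) = 20 (P(l) = 16 - 1*(-4) = 16 + 4 = 20)
(((5*4)*(-4))*P(-1))*((-9 + 11) + 1) = (((5*4)*(-4))*20)*((-9 + 11) + 1) = ((20*(-4))*20)*(2 + 1) = -80*20*3 = -1600*3 = -4800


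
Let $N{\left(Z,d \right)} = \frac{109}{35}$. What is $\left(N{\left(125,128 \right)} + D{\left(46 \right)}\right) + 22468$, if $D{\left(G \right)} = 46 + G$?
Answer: $\frac{789709}{35} \approx 22563.0$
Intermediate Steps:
$N{\left(Z,d \right)} = \frac{109}{35}$ ($N{\left(Z,d \right)} = 109 \cdot \frac{1}{35} = \frac{109}{35}$)
$\left(N{\left(125,128 \right)} + D{\left(46 \right)}\right) + 22468 = \left(\frac{109}{35} + \left(46 + 46\right)\right) + 22468 = \left(\frac{109}{35} + 92\right) + 22468 = \frac{3329}{35} + 22468 = \frac{789709}{35}$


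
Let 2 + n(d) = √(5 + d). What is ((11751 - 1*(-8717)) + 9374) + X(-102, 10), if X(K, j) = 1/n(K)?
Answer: 3014040/101 - I*√97/101 ≈ 29842.0 - 0.097513*I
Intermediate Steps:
n(d) = -2 + √(5 + d)
X(K, j) = 1/(-2 + √(5 + K))
((11751 - 1*(-8717)) + 9374) + X(-102, 10) = ((11751 - 1*(-8717)) + 9374) + 1/(-2 + √(5 - 102)) = ((11751 + 8717) + 9374) + 1/(-2 + √(-97)) = (20468 + 9374) + 1/(-2 + I*√97) = 29842 + 1/(-2 + I*√97)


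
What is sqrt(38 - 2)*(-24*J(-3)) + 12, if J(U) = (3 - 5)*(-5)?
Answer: -1428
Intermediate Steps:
J(U) = 10 (J(U) = -2*(-5) = 10)
sqrt(38 - 2)*(-24*J(-3)) + 12 = sqrt(38 - 2)*(-24*10) + 12 = sqrt(36)*(-240) + 12 = 6*(-240) + 12 = -1440 + 12 = -1428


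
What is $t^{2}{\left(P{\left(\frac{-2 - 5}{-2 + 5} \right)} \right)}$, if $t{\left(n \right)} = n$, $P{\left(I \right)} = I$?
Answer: $\frac{49}{9} \approx 5.4444$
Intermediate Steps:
$t^{2}{\left(P{\left(\frac{-2 - 5}{-2 + 5} \right)} \right)} = \left(\frac{-2 - 5}{-2 + 5}\right)^{2} = \left(- \frac{7}{3}\right)^{2} = \frac{49}{9}$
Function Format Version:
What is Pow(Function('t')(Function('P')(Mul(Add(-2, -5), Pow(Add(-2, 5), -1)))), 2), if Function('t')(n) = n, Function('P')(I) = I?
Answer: Rational(49, 9) ≈ 5.4444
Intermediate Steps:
Pow(Function('t')(Function('P')(Mul(Add(-2, -5), Pow(Add(-2, 5), -1)))), 2) = Pow(Mul(Add(-2, -5), Pow(Add(-2, 5), -1)), 2) = Pow(Mul(-7, Pow(3, -1)), 2) = Pow(Mul(-7, Rational(1, 3)), 2) = Pow(Rational(-7, 3), 2) = Rational(49, 9)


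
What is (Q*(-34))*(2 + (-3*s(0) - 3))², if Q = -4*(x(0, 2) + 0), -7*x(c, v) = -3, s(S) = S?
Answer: 408/7 ≈ 58.286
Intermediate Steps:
x(c, v) = 3/7 (x(c, v) = -⅐*(-3) = 3/7)
Q = -12/7 (Q = -4*(3/7 + 0) = -4*3/7 = -12/7 ≈ -1.7143)
(Q*(-34))*(2 + (-3*s(0) - 3))² = (-12/7*(-34))*(2 + (-3*0 - 3))² = 408*(2 + (0 - 3))²/7 = 408*(2 - 3)²/7 = (408/7)*(-1)² = (408/7)*1 = 408/7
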